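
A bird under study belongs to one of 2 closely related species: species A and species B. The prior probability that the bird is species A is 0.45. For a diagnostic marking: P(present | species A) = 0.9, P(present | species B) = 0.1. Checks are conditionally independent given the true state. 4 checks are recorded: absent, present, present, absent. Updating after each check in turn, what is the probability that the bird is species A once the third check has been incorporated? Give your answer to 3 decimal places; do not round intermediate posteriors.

After 'absent': P(species A) = 0.1·0.4500 / (0.1·0.4500 + 0.9·0.5500) ≈ 0.0833
After 'present': P(species A) = 0.9·0.0833 / (0.9·0.0833 + 0.1·0.9167) ≈ 0.4500
After 'present': P(species A) = 0.9·0.4500 / (0.9·0.4500 + 0.1·0.5500) ≈ 0.8804

0.880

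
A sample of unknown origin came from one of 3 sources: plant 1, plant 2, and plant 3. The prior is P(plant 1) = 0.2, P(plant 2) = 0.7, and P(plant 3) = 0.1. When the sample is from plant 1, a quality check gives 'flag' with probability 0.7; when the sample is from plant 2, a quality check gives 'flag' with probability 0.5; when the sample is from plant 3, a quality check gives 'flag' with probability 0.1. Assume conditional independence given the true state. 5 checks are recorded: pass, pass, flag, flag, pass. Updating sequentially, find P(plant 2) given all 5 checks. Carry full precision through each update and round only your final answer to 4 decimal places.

0.8663

After 'pass': normaliser = 0.3·0.2000 + 0.5·0.7000 + 0.9·0.1000; P(plant 1) ≈ 0.1200, P(plant 2) ≈ 0.7000, P(plant 3) ≈ 0.1800
After 'pass': normaliser = 0.3·0.1200 + 0.5·0.7000 + 0.9·0.1800; P(plant 1) ≈ 0.0657, P(plant 2) ≈ 0.6387, P(plant 3) ≈ 0.2956
After 'flag': normaliser = 0.7·0.0657 + 0.5·0.6387 + 0.1·0.2956; P(plant 1) ≈ 0.1165, P(plant 2) ≈ 0.8087, P(plant 3) ≈ 0.0749
After 'flag': normaliser = 0.7·0.1165 + 0.5·0.8087 + 0.1·0.0749; P(plant 1) ≈ 0.1652, P(plant 2) ≈ 0.8196, P(plant 3) ≈ 0.0152
After 'pass': normaliser = 0.3·0.1652 + 0.5·0.8196 + 0.9·0.0152; P(plant 1) ≈ 0.1048, P(plant 2) ≈ 0.8663, P(plant 3) ≈ 0.0289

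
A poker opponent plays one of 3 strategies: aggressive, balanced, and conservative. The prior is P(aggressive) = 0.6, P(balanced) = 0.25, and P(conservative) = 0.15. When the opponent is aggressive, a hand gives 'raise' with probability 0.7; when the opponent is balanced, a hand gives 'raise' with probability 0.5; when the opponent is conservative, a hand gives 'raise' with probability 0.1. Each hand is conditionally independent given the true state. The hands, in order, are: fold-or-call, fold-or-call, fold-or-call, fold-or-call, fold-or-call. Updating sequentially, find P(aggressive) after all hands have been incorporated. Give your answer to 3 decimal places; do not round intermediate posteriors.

After 'fold-or-call': normaliser = 0.3·0.6000 + 0.5·0.2500 + 0.9·0.1500; P(aggressive) ≈ 0.4091, P(balanced) ≈ 0.2841, P(conservative) ≈ 0.3068
After 'fold-or-call': normaliser = 0.3·0.4091 + 0.5·0.2841 + 0.9·0.3068; P(aggressive) ≈ 0.2269, P(balanced) ≈ 0.2626, P(conservative) ≈ 0.5105
After 'fold-or-call': normaliser = 0.3·0.2269 + 0.5·0.2626 + 0.9·0.5105; P(aggressive) ≈ 0.1033, P(balanced) ≈ 0.1993, P(conservative) ≈ 0.6974
After 'fold-or-call': normaliser = 0.3·0.1033 + 0.5·0.1993 + 0.9·0.6974; P(aggressive) ≈ 0.0409, P(balanced) ≈ 0.1314, P(conservative) ≈ 0.8277
After 'fold-or-call': normaliser = 0.3·0.0409 + 0.5·0.1314 + 0.9·0.8277; P(aggressive) ≈ 0.0149, P(balanced) ≈ 0.0798, P(conservative) ≈ 0.9053

0.015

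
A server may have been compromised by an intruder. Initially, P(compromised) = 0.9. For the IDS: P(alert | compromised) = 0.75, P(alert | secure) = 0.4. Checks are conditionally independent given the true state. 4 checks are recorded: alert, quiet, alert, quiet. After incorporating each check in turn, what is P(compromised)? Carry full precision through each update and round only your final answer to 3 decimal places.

After 'alert': P(compromised) = 0.75·0.9000 / (0.75·0.9000 + 0.4·0.1000) ≈ 0.9441
After 'quiet': P(compromised) = 0.25·0.9441 / (0.25·0.9441 + 0.6·0.0559) ≈ 0.8755
After 'alert': P(compromised) = 0.75·0.8755 / (0.75·0.8755 + 0.4·0.1245) ≈ 0.9295
After 'quiet': P(compromised) = 0.25·0.9295 / (0.25·0.9295 + 0.6·0.0705) ≈ 0.8460

0.846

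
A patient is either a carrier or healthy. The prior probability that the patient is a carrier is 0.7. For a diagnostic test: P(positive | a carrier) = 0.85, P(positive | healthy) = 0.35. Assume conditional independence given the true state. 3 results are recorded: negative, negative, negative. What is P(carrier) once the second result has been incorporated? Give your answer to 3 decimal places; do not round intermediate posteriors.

Each posterior becomes the prior for the next update.
After 'negative': P(carrier) = 0.15·0.7000 / (0.15·0.7000 + 0.65·0.3000) ≈ 0.3500
After 'negative': P(carrier) = 0.15·0.3500 / (0.15·0.3500 + 0.65·0.6500) ≈ 0.1105

0.111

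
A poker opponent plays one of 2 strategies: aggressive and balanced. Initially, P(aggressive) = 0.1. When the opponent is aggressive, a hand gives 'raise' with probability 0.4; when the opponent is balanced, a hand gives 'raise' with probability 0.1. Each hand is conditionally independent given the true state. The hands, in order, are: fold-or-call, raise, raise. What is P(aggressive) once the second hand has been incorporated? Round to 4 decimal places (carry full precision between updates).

0.2286

After 'fold-or-call': P(aggressive) = 0.6·0.1000 / (0.6·0.1000 + 0.9·0.9000) ≈ 0.0690
After 'raise': P(aggressive) = 0.4·0.0690 / (0.4·0.0690 + 0.1·0.9310) ≈ 0.2286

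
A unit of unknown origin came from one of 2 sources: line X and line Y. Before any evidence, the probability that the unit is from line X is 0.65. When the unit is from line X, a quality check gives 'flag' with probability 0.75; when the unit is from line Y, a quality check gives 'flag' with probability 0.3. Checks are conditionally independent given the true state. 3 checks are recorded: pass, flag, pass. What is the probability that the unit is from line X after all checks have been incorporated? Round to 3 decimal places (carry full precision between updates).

0.372

Each posterior becomes the prior for the next update.
After 'pass': P(line X) = 0.25·0.6500 / (0.25·0.6500 + 0.7·0.3500) ≈ 0.3988
After 'flag': P(line X) = 0.75·0.3988 / (0.75·0.3988 + 0.3·0.6012) ≈ 0.6238
After 'pass': P(line X) = 0.25·0.6238 / (0.25·0.6238 + 0.7·0.3762) ≈ 0.3719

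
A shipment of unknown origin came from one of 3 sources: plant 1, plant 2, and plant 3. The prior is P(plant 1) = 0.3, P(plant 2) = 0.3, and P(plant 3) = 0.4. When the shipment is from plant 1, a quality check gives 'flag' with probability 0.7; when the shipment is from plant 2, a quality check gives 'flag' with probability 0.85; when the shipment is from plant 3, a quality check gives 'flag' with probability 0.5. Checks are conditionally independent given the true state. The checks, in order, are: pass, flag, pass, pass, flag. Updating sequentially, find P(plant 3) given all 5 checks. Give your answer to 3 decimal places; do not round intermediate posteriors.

0.727

After 'pass': normaliser = 0.3·0.3000 + 0.15·0.3000 + 0.5·0.4000; P(plant 1) ≈ 0.2687, P(plant 2) ≈ 0.1343, P(plant 3) ≈ 0.5970
After 'flag': normaliser = 0.7·0.2687 + 0.85·0.1343 + 0.5·0.5970; P(plant 1) ≈ 0.3130, P(plant 2) ≈ 0.1901, P(plant 3) ≈ 0.4969
After 'pass': normaliser = 0.3·0.3130 + 0.15·0.1901 + 0.5·0.4969; P(plant 1) ≈ 0.2532, P(plant 2) ≈ 0.0769, P(plant 3) ≈ 0.6699
After 'pass': normaliser = 0.3·0.2532 + 0.15·0.0769 + 0.5·0.6699; P(plant 1) ≈ 0.1798, P(plant 2) ≈ 0.0273, P(plant 3) ≈ 0.7929
After 'flag': normaliser = 0.7·0.1798 + 0.85·0.0273 + 0.5·0.7929; P(plant 1) ≈ 0.2307, P(plant 2) ≈ 0.0425, P(plant 3) ≈ 0.7267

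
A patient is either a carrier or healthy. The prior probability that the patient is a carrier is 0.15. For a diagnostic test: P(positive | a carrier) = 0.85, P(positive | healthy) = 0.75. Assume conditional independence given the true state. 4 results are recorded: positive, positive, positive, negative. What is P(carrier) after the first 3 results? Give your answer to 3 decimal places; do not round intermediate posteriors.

0.204

Apply Bayes' rule sequentially, carrying P(carrier) forward.
After 'positive': P(carrier) = 0.85·0.1500 / (0.85·0.1500 + 0.75·0.8500) ≈ 0.1667
After 'positive': P(carrier) = 0.85·0.1667 / (0.85·0.1667 + 0.75·0.8333) ≈ 0.1848
After 'positive': P(carrier) = 0.85·0.1848 / (0.85·0.1848 + 0.75·0.8152) ≈ 0.2044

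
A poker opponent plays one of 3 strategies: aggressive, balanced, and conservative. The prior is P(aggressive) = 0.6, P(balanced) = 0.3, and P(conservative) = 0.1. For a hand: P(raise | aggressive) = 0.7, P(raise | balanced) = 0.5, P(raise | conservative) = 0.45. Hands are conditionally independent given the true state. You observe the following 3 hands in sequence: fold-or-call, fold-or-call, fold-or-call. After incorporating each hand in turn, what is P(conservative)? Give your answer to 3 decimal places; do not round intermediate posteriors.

0.237

After 'fold-or-call': normaliser = 0.3·0.6000 + 0.5·0.3000 + 0.55·0.1000; P(aggressive) ≈ 0.4675, P(balanced) ≈ 0.3896, P(conservative) ≈ 0.1429
After 'fold-or-call': normaliser = 0.3·0.4675 + 0.5·0.3896 + 0.55·0.1429; P(aggressive) ≈ 0.3391, P(balanced) ≈ 0.4710, P(conservative) ≈ 0.1900
After 'fold-or-call': normaliser = 0.3·0.3391 + 0.5·0.4710 + 0.55·0.1900; P(aggressive) ≈ 0.2303, P(balanced) ≈ 0.5331, P(conservative) ≈ 0.2365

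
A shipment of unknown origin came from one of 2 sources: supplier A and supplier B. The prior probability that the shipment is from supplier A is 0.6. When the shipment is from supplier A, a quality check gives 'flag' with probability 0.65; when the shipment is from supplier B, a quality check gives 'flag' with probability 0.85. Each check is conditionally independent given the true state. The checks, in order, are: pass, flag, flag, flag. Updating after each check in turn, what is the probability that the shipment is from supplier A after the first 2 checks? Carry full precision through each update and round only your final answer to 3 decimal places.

After 'pass': P(supplier A) = 0.35·0.6000 / (0.35·0.6000 + 0.15·0.4000) ≈ 0.7778
After 'flag': P(supplier A) = 0.65·0.7778 / (0.65·0.7778 + 0.85·0.2222) ≈ 0.7280

0.728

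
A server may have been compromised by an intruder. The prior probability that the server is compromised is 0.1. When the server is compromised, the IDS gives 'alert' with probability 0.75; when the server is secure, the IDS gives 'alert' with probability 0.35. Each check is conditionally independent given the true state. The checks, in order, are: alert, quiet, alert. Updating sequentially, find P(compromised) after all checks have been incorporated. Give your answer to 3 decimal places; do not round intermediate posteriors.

0.164

Apply Bayes' rule sequentially, carrying P(compromised) forward.
After 'alert': P(compromised) = 0.75·0.1000 / (0.75·0.1000 + 0.35·0.9000) ≈ 0.1923
After 'quiet': P(compromised) = 0.25·0.1923 / (0.25·0.1923 + 0.65·0.8077) ≈ 0.0839
After 'alert': P(compromised) = 0.75·0.0839 / (0.75·0.0839 + 0.35·0.9161) ≈ 0.1640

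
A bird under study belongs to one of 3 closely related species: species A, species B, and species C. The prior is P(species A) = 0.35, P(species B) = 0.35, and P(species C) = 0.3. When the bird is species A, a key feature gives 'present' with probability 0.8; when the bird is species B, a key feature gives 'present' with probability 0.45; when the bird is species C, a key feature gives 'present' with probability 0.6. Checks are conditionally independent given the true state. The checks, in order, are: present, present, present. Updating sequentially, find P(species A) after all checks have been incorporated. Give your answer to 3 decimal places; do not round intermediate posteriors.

After 'present': normaliser = 0.8·0.3500 + 0.45·0.3500 + 0.6·0.3000; P(species A) ≈ 0.4534, P(species B) ≈ 0.2551, P(species C) ≈ 0.2915
After 'present': normaliser = 0.8·0.4534 + 0.45·0.2551 + 0.6·0.2915; P(species A) ≈ 0.5560, P(species B) ≈ 0.1759, P(species C) ≈ 0.2681
After 'present': normaliser = 0.8·0.5560 + 0.45·0.1759 + 0.6·0.2681; P(species A) ≈ 0.6495, P(species B) ≈ 0.1156, P(species C) ≈ 0.2349

0.650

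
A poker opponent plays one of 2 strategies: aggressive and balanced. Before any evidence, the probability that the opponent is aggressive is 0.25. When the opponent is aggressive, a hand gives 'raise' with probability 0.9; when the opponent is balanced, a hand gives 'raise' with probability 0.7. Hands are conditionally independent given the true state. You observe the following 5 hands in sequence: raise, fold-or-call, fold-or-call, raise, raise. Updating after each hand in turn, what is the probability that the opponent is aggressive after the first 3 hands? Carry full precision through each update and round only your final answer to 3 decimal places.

Each posterior becomes the prior for the next update.
After 'raise': P(aggressive) = 0.9·0.2500 / (0.9·0.2500 + 0.7·0.7500) ≈ 0.3000
After 'fold-or-call': P(aggressive) = 0.1·0.3000 / (0.1·0.3000 + 0.3·0.7000) ≈ 0.1250
After 'fold-or-call': P(aggressive) = 0.1·0.1250 / (0.1·0.1250 + 0.3·0.8750) ≈ 0.0455

0.045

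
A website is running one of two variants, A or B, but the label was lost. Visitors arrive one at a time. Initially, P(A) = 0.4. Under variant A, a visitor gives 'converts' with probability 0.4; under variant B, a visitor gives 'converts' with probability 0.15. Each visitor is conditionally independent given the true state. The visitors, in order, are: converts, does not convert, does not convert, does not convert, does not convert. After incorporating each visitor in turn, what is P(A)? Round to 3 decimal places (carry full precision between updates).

0.306

Apply Bayes' rule sequentially, carrying P(A) forward.
After 'converts': P(A) = 0.4·0.4000 / (0.4·0.4000 + 0.15·0.6000) ≈ 0.6400
After 'does not convert': P(A) = 0.6·0.6400 / (0.6·0.6400 + 0.85·0.3600) ≈ 0.5565
After 'does not convert': P(A) = 0.6·0.5565 / (0.6·0.5565 + 0.85·0.4435) ≈ 0.4697
After 'does not convert': P(A) = 0.6·0.4697 / (0.6·0.4697 + 0.85·0.5303) ≈ 0.3847
After 'does not convert': P(A) = 0.6·0.3847 / (0.6·0.3847 + 0.85·0.6153) ≈ 0.3062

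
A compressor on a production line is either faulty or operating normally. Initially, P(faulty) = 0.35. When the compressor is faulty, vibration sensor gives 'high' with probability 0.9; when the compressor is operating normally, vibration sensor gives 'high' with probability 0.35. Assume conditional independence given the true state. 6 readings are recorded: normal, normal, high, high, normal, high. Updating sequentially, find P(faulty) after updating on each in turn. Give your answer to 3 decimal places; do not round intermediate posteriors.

0.032

Each posterior becomes the prior for the next update.
After 'normal': P(faulty) = 0.1·0.3500 / (0.1·0.3500 + 0.65·0.6500) ≈ 0.0765
After 'normal': P(faulty) = 0.1·0.0765 / (0.1·0.0765 + 0.65·0.9235) ≈ 0.0126
After 'high': P(faulty) = 0.9·0.0126 / (0.9·0.0126 + 0.35·0.9874) ≈ 0.0317
After 'high': P(faulty) = 0.9·0.0317 / (0.9·0.0317 + 0.35·0.9683) ≈ 0.0777
After 'normal': P(faulty) = 0.1·0.0777 / (0.1·0.0777 + 0.65·0.9223) ≈ 0.0128
After 'high': P(faulty) = 0.9·0.0128 / (0.9·0.0128 + 0.35·0.9872) ≈ 0.0323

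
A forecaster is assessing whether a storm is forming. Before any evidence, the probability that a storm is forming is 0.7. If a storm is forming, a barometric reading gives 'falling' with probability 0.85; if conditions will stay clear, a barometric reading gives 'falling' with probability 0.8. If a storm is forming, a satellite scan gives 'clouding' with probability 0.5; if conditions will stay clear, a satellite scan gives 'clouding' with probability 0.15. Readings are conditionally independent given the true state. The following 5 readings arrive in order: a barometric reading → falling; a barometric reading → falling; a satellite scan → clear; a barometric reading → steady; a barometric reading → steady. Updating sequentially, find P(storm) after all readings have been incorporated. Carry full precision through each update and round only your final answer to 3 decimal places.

0.466

Each posterior becomes the prior for the next update.
After a barometric reading='falling': P(storm) = 0.85·0.7000 / (0.85·0.7000 + 0.8·0.3000) ≈ 0.7126
After a barometric reading='falling': P(storm) = 0.85·0.7126 / (0.85·0.7126 + 0.8·0.2874) ≈ 0.7248
After a satellite scan='clear': P(storm) = 0.5·0.7248 / (0.5·0.7248 + 0.85·0.2752) ≈ 0.6078
After a barometric reading='steady': P(storm) = 0.15·0.6078 / (0.15·0.6078 + 0.2·0.3922) ≈ 0.5375
After a barometric reading='steady': P(storm) = 0.15·0.5375 / (0.15·0.5375 + 0.2·0.4625) ≈ 0.4657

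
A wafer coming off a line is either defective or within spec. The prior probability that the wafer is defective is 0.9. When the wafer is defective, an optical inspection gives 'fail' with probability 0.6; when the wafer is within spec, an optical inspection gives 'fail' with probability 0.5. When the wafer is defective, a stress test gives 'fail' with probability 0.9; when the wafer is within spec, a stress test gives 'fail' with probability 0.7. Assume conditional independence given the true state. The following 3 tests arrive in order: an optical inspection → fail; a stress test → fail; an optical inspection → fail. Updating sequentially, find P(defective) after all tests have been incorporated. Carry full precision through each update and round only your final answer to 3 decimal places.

After an optical inspection='fail': P(defective) = 0.6·0.9000 / (0.6·0.9000 + 0.5·0.1000) ≈ 0.9153
After a stress test='fail': P(defective) = 0.9·0.9153 / (0.9·0.9153 + 0.7·0.0847) ≈ 0.9328
After an optical inspection='fail': P(defective) = 0.6·0.9328 / (0.6·0.9328 + 0.5·0.0672) ≈ 0.9434

0.943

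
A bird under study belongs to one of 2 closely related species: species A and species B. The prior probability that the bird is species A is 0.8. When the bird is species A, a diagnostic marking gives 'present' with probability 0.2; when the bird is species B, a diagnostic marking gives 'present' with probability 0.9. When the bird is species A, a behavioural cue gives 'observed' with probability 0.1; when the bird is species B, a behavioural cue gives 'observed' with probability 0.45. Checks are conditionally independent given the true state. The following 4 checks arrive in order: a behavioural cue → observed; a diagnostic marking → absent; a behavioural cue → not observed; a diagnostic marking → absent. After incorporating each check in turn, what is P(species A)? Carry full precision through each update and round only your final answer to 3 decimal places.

0.989

After a behavioural cue='observed': P(species A) = 0.1·0.8000 / (0.1·0.8000 + 0.45·0.2000) ≈ 0.4706
After a diagnostic marking='absent': P(species A) = 0.8·0.4706 / (0.8·0.4706 + 0.1·0.5294) ≈ 0.8767
After a behavioural cue='not observed': P(species A) = 0.9·0.8767 / (0.9·0.8767 + 0.55·0.1233) ≈ 0.9209
After a diagnostic marking='absent': P(species A) = 0.8·0.9209 / (0.8·0.9209 + 0.1·0.0791) ≈ 0.9894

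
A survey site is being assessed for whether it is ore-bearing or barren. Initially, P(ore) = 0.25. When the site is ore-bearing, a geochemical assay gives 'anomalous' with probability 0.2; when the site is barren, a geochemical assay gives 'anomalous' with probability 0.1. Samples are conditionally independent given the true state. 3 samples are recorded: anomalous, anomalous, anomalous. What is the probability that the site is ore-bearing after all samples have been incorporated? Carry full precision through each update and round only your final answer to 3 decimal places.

After 'anomalous': P(ore) = 0.2·0.2500 / (0.2·0.2500 + 0.1·0.7500) ≈ 0.4000
After 'anomalous': P(ore) = 0.2·0.4000 / (0.2·0.4000 + 0.1·0.6000) ≈ 0.5714
After 'anomalous': P(ore) = 0.2·0.5714 / (0.2·0.5714 + 0.1·0.4286) ≈ 0.7273

0.727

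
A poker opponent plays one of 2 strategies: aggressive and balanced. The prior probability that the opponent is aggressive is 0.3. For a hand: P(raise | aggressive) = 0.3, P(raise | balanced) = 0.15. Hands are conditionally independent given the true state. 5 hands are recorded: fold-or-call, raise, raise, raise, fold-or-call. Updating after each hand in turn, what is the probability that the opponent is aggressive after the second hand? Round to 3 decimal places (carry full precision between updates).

After 'fold-or-call': P(aggressive) = 0.7·0.3000 / (0.7·0.3000 + 0.85·0.7000) ≈ 0.2609
After 'raise': P(aggressive) = 0.3·0.2609 / (0.3·0.2609 + 0.15·0.7391) ≈ 0.4138

0.414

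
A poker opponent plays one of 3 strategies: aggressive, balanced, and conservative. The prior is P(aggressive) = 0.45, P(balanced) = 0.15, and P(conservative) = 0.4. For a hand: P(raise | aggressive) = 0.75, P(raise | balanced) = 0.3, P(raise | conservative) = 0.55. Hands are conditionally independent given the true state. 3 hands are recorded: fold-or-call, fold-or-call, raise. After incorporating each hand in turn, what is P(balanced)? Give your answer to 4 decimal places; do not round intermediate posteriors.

After 'fold-or-call': normaliser = 0.25·0.4500 + 0.7·0.1500 + 0.45·0.4000; P(aggressive) ≈ 0.2830, P(balanced) ≈ 0.2642, P(conservative) ≈ 0.4528
After 'fold-or-call': normaliser = 0.25·0.2830 + 0.7·0.2642 + 0.45·0.4528; P(aggressive) ≈ 0.1540, P(balanced) ≈ 0.4025, P(conservative) ≈ 0.4435
After 'raise': normaliser = 0.75·0.1540 + 0.3·0.4025 + 0.55·0.4435; P(aggressive) ≈ 0.2405, P(balanced) ≈ 0.2514, P(conservative) ≈ 0.5080

0.2514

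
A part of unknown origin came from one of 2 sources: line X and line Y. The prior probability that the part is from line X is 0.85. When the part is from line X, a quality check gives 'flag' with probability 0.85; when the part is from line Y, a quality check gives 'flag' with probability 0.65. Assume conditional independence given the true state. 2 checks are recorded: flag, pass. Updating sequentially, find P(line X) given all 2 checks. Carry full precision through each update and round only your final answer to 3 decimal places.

0.761

After 'flag': P(line X) = 0.85·0.8500 / (0.85·0.8500 + 0.65·0.1500) ≈ 0.8811
After 'pass': P(line X) = 0.15·0.8811 / (0.15·0.8811 + 0.35·0.1189) ≈ 0.7605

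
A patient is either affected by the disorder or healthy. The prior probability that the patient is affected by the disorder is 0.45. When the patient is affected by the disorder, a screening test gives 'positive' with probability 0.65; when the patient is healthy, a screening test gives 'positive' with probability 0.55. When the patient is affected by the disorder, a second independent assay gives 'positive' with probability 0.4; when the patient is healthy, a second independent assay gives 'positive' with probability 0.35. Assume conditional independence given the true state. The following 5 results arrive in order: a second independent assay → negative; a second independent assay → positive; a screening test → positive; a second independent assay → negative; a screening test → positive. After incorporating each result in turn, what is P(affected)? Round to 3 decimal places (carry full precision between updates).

After a second independent assay='negative': P(affected) = 0.6·0.4500 / (0.6·0.4500 + 0.65·0.5500) ≈ 0.4303
After a second independent assay='positive': P(affected) = 0.4·0.4303 / (0.4·0.4303 + 0.35·0.5697) ≈ 0.4633
After a screening test='positive': P(affected) = 0.65·0.4633 / (0.65·0.4633 + 0.55·0.5367) ≈ 0.5050
After a second independent assay='negative': P(affected) = 0.6·0.5050 / (0.6·0.5050 + 0.65·0.4950) ≈ 0.4850
After a screening test='positive': P(affected) = 0.65·0.4850 / (0.65·0.4850 + 0.55·0.5150) ≈ 0.5267

0.527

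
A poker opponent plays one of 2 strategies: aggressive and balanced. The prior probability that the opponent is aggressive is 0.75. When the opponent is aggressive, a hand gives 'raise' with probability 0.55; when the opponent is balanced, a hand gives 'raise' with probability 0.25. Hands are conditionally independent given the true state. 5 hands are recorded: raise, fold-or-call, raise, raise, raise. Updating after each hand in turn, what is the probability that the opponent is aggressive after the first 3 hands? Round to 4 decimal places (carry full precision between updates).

0.8970

After 'raise': P(aggressive) = 0.55·0.7500 / (0.55·0.7500 + 0.25·0.2500) ≈ 0.8684
After 'fold-or-call': P(aggressive) = 0.45·0.8684 / (0.45·0.8684 + 0.75·0.1316) ≈ 0.7984
After 'raise': P(aggressive) = 0.55·0.7984 / (0.55·0.7984 + 0.25·0.2016) ≈ 0.8970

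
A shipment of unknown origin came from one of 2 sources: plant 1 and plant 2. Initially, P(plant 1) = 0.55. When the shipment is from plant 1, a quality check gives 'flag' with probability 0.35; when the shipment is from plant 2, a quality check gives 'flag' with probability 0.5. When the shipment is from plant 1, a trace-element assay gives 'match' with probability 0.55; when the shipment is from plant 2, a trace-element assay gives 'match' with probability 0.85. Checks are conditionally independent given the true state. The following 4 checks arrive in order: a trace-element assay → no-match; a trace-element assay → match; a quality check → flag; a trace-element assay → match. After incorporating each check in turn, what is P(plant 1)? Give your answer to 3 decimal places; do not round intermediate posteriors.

Apply Bayes' rule sequentially, carrying P(plant 1) forward.
After a trace-element assay='no-match': P(plant 1) = 0.45·0.5500 / (0.45·0.5500 + 0.15·0.4500) ≈ 0.7857
After a trace-element assay='match': P(plant 1) = 0.55·0.7857 / (0.55·0.7857 + 0.85·0.2143) ≈ 0.7035
After a quality check='flag': P(plant 1) = 0.35·0.7035 / (0.35·0.7035 + 0.5·0.2965) ≈ 0.6242
After a trace-element assay='match': P(plant 1) = 0.55·0.6242 / (0.55·0.6242 + 0.85·0.3758) ≈ 0.5180

0.518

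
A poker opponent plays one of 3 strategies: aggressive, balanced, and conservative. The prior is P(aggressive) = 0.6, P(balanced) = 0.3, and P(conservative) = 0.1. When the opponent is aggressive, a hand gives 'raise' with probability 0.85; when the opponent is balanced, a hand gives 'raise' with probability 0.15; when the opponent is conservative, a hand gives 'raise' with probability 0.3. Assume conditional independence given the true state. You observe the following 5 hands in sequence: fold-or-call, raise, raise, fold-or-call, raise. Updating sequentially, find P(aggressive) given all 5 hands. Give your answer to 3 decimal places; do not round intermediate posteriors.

0.801

After 'fold-or-call': normaliser = 0.15·0.6000 + 0.85·0.3000 + 0.7·0.1000; P(aggressive) ≈ 0.2169, P(balanced) ≈ 0.6145, P(conservative) ≈ 0.1687
After 'raise': normaliser = 0.85·0.2169 + 0.15·0.6145 + 0.3·0.1687; P(aggressive) ≈ 0.5635, P(balanced) ≈ 0.2818, P(conservative) ≈ 0.1547
After 'raise': normaliser = 0.85·0.5635 + 0.15·0.2818 + 0.3·0.1547; P(aggressive) ≈ 0.8438, P(balanced) ≈ 0.0745, P(conservative) ≈ 0.0818
After 'fold-or-call': normaliser = 0.15·0.8438 + 0.85·0.0745 + 0.7·0.0818; P(aggressive) ≈ 0.5123, P(balanced) ≈ 0.2561, P(conservative) ≈ 0.2316
After 'raise': normaliser = 0.85·0.5123 + 0.15·0.2561 + 0.3·0.2316; P(aggressive) ≈ 0.8014, P(balanced) ≈ 0.0707, P(conservative) ≈ 0.1279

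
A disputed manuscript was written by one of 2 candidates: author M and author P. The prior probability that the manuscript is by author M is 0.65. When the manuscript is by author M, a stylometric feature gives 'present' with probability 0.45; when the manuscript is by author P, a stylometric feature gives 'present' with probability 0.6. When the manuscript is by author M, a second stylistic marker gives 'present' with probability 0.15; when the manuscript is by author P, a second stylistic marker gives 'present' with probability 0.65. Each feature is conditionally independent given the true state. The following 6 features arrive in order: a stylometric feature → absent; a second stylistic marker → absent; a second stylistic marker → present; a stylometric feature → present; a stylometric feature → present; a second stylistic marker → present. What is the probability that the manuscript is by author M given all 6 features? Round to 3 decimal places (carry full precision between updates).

0.157

After a stylometric feature='absent': P(author M) = 0.55·0.6500 / (0.55·0.6500 + 0.4·0.3500) ≈ 0.7186
After a second stylistic marker='absent': P(author M) = 0.85·0.7186 / (0.85·0.7186 + 0.35·0.2814) ≈ 0.8611
After a second stylistic marker='present': P(author M) = 0.15·0.8611 / (0.15·0.8611 + 0.65·0.1389) ≈ 0.5887
After a stylometric feature='present': P(author M) = 0.45·0.5887 / (0.45·0.5887 + 0.6·0.4113) ≈ 0.5177
After a stylometric feature='present': P(author M) = 0.45·0.5177 / (0.45·0.5177 + 0.6·0.4823) ≈ 0.4460
After a second stylistic marker='present': P(author M) = 0.15·0.4460 / (0.15·0.4460 + 0.65·0.5540) ≈ 0.1567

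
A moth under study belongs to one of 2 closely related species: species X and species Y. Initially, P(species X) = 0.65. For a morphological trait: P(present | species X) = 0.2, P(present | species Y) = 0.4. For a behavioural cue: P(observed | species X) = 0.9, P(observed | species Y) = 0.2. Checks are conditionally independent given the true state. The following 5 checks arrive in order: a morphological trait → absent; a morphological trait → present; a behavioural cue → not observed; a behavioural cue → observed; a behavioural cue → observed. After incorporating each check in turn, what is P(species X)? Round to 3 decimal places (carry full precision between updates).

0.758

Each posterior becomes the prior for the next update.
After a morphological trait='absent': P(species X) = 0.8·0.6500 / (0.8·0.6500 + 0.6·0.3500) ≈ 0.7123
After a morphological trait='present': P(species X) = 0.2·0.7123 / (0.2·0.7123 + 0.4·0.2877) ≈ 0.5532
After a behavioural cue='not observed': P(species X) = 0.1·0.5532 / (0.1·0.5532 + 0.8·0.4468) ≈ 0.1340
After a behavioural cue='observed': P(species X) = 0.9·0.1340 / (0.9·0.1340 + 0.2·0.8660) ≈ 0.4105
After a behavioural cue='observed': P(species X) = 0.9·0.4105 / (0.9·0.4105 + 0.2·0.5895) ≈ 0.7581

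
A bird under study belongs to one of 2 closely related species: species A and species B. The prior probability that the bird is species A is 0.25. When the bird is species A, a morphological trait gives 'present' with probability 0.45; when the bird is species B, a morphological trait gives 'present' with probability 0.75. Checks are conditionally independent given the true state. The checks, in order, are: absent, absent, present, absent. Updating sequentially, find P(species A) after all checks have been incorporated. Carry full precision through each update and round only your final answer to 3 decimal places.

0.680

After 'absent': P(species A) = 0.55·0.2500 / (0.55·0.2500 + 0.25·0.7500) ≈ 0.4231
After 'absent': P(species A) = 0.55·0.4231 / (0.55·0.4231 + 0.25·0.5769) ≈ 0.6173
After 'present': P(species A) = 0.45·0.6173 / (0.45·0.6173 + 0.75·0.3827) ≈ 0.4919
After 'absent': P(species A) = 0.55·0.4919 / (0.55·0.4919 + 0.25·0.5081) ≈ 0.6805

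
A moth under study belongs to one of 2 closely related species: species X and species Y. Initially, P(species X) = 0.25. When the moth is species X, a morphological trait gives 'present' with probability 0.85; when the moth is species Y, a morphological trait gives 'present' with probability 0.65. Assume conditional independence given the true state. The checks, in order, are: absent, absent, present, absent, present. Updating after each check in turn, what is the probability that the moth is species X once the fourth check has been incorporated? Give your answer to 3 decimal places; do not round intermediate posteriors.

0.033

After 'absent': P(species X) = 0.15·0.2500 / (0.15·0.2500 + 0.35·0.7500) ≈ 0.1250
After 'absent': P(species X) = 0.15·0.1250 / (0.15·0.1250 + 0.35·0.8750) ≈ 0.0577
After 'present': P(species X) = 0.85·0.0577 / (0.85·0.0577 + 0.65·0.9423) ≈ 0.0741
After 'absent': P(species X) = 0.15·0.0741 / (0.15·0.0741 + 0.35·0.9259) ≈ 0.0332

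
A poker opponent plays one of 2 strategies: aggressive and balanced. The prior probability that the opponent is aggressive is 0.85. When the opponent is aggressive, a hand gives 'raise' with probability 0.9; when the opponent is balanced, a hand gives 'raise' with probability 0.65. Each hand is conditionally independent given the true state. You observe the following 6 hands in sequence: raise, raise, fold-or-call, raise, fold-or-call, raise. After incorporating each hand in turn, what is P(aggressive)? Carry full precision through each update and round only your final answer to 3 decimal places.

After 'raise': P(aggressive) = 0.9·0.8500 / (0.9·0.8500 + 0.65·0.1500) ≈ 0.8870
After 'raise': P(aggressive) = 0.9·0.8870 / (0.9·0.8870 + 0.65·0.1130) ≈ 0.9157
After 'fold-or-call': P(aggressive) = 0.1·0.9157 / (0.1·0.9157 + 0.35·0.0843) ≈ 0.7563
After 'raise': P(aggressive) = 0.9·0.7563 / (0.9·0.7563 + 0.65·0.2437) ≈ 0.8112
After 'fold-or-call': P(aggressive) = 0.1·0.8112 / (0.1·0.8112 + 0.35·0.1888) ≈ 0.5512
After 'raise': P(aggressive) = 0.9·0.5512 / (0.9·0.5512 + 0.65·0.4488) ≈ 0.6297

0.630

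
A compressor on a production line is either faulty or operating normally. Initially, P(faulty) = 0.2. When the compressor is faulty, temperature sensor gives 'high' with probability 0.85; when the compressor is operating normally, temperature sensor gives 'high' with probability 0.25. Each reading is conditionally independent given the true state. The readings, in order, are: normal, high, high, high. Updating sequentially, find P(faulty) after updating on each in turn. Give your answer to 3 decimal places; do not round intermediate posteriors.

0.663

After 'normal': P(faulty) = 0.15·0.2000 / (0.15·0.2000 + 0.75·0.8000) ≈ 0.0476
After 'high': P(faulty) = 0.85·0.0476 / (0.85·0.0476 + 0.25·0.9524) ≈ 0.1453
After 'high': P(faulty) = 0.85·0.1453 / (0.85·0.1453 + 0.25·0.8547) ≈ 0.3663
After 'high': P(faulty) = 0.85·0.3663 / (0.85·0.3663 + 0.25·0.6337) ≈ 0.6628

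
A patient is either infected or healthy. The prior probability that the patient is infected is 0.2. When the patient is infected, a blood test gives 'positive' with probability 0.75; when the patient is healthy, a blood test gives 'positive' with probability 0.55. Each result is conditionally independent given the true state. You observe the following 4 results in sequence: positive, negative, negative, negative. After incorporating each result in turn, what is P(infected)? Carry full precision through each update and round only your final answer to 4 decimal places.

Apply Bayes' rule sequentially, carrying P(infected) forward.
After 'positive': P(infected) = 0.75·0.2000 / (0.75·0.2000 + 0.55·0.8000) ≈ 0.2542
After 'negative': P(infected) = 0.25·0.2542 / (0.25·0.2542 + 0.45·0.7458) ≈ 0.1592
After 'negative': P(infected) = 0.25·0.1592 / (0.25·0.1592 + 0.45·0.8408) ≈ 0.0952
After 'negative': P(infected) = 0.25·0.0952 / (0.25·0.0952 + 0.45·0.9048) ≈ 0.0552

0.0552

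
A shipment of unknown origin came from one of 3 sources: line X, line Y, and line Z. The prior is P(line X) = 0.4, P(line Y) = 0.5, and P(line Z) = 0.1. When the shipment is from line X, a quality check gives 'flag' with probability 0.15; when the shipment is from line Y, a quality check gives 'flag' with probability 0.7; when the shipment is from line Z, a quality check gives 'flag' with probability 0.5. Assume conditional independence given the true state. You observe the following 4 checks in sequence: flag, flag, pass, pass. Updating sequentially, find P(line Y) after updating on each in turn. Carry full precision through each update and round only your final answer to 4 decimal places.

Apply Bayes' rule sequentially, carrying P(line Y) forward.
After 'flag': normaliser = 0.15·0.4000 + 0.7·0.5000 + 0.5·0.1000; P(line X) ≈ 0.1304, P(line Y) ≈ 0.7609, P(line Z) ≈ 0.1087
After 'flag': normaliser = 0.15·0.1304 + 0.7·0.7609 + 0.5·0.1087; P(line X) ≈ 0.0323, P(line Y) ≈ 0.8781, P(line Z) ≈ 0.0896
After 'pass': normaliser = 0.85·0.0323 + 0.3·0.8781 + 0.5·0.0896; P(line X) ≈ 0.0817, P(line Y) ≈ 0.7848, P(line Z) ≈ 0.1335
After 'pass': normaliser = 0.85·0.0817 + 0.3·0.7848 + 0.5·0.1335; P(line X) ≈ 0.1868, P(line Y) ≈ 0.6336, P(line Z) ≈ 0.1796

0.6336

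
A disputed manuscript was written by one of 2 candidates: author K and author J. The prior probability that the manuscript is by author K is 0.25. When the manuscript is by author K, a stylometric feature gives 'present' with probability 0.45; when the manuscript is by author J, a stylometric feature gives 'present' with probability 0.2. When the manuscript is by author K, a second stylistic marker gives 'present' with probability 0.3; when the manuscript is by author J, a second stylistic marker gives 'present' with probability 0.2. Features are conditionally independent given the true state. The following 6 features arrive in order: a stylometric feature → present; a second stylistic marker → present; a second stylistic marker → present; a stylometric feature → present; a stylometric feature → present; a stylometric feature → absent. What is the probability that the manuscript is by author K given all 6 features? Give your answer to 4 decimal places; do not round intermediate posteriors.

After a stylometric feature='present': P(author K) = 0.45·0.2500 / (0.45·0.2500 + 0.2·0.7500) ≈ 0.4286
After a second stylistic marker='present': P(author K) = 0.3·0.4286 / (0.3·0.4286 + 0.2·0.5714) ≈ 0.5294
After a second stylistic marker='present': P(author K) = 0.3·0.5294 / (0.3·0.5294 + 0.2·0.4706) ≈ 0.6279
After a stylometric feature='present': P(author K) = 0.45·0.6279 / (0.45·0.6279 + 0.2·0.3721) ≈ 0.7915
After a stylometric feature='present': P(author K) = 0.45·0.7915 / (0.45·0.7915 + 0.2·0.2085) ≈ 0.8952
After a stylometric feature='absent': P(author K) = 0.55·0.8952 / (0.55·0.8952 + 0.8·0.1048) ≈ 0.8545

0.8545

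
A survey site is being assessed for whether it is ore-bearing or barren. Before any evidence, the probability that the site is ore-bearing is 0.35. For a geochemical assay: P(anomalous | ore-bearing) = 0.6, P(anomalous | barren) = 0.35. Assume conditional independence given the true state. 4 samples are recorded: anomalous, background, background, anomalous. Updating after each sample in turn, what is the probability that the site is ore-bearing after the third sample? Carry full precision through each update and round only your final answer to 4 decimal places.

After 'anomalous': P(ore) = 0.6·0.3500 / (0.6·0.3500 + 0.35·0.6500) ≈ 0.4800
After 'background': P(ore) = 0.4·0.4800 / (0.4·0.4800 + 0.65·0.5200) ≈ 0.3623
After 'background': P(ore) = 0.4·0.3623 / (0.4·0.3623 + 0.65·0.6377) ≈ 0.2590

0.2590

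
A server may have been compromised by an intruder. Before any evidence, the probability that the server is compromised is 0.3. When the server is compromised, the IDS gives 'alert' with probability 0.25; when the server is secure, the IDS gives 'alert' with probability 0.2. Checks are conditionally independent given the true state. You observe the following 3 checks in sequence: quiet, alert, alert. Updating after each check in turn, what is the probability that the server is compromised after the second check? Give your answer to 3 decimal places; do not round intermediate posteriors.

0.334

After 'quiet': P(compromised) = 0.75·0.3000 / (0.75·0.3000 + 0.8·0.7000) ≈ 0.2866
After 'alert': P(compromised) = 0.25·0.2866 / (0.25·0.2866 + 0.2·0.7134) ≈ 0.3343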